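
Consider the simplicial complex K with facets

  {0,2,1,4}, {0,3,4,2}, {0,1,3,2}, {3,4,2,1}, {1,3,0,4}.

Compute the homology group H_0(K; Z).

We work with the vertex ordering 0 < 1 < 2 < 3 < 4. The simplices of K, each written with vertices in increasing order, are:

  0-simplices (5): [0], [1], [2], [3], [4]
  1-simplices (10): [0,1], [0,2], [0,3], [0,4], [1,2], [1,3], [1,4], [2,3], [2,4], [3,4]
  2-simplices (10): [0,1,2], [0,1,3], [0,1,4], [0,2,3], [0,2,4], [0,3,4], [1,2,3], [1,2,4], [1,3,4], [2,3,4]
  3-simplices (5): [0,1,2,3], [0,1,2,4], [0,1,3,4], [0,2,3,4], [1,2,3,4]

so the chain groups are C_0 ≅ Z^5, C_1 ≅ Z^10, C_2 ≅ Z^10, C_3 ≅ Z^5.

∂_1: C_1 → C_0 sends each edge [p,q] (with p < q) to q − p. For instance
  ∂[1,2] = [2] − [1].
As a 5×10 matrix over Z this has rank 4, with invariant factors (1,1,1,1).

∂_2: C_2 → C_1 maps a triangle to the signed sum of its edges. For instance
  ∂[0,3,4] = [3,4] − [0,4] + [0,3],
  ∂[0,1,4] = [1,4] − [0,4] + [0,1].
The 10×10 boundary matrix has rank 6 and Smith normal form diag(1,1,1,1,1,1).

∂_3: C_3 → C_2 sends each 3-simplex σ to the alternating sum Σ_i (−1)^i (σ with its i-th vertex removed). For instance
  ∂[0,1,3,4] = [1,3,4] − [0,3,4] + [0,1,4] − [0,1,3],
  ∂[0,2,3,4] = [2,3,4] − [0,3,4] + [0,2,4] − [0,2,3].
This gives a 10×5 integer matrix of rank 4; reducing to Smith normal form yields diagonal entries (1,1,1,1).

Computing H_k = (kernel of ∂_k) / (image of ∂_{k+1}):

  H_0: rank C_0 − rank ∂_1 = 5 − 4 = 1, and the invariant factors of ∂_1 are all 1, so H_0 ≅ Z.

H_0 = Z.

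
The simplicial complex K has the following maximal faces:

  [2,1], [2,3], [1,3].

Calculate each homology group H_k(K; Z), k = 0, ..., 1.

H_0 ≅ Z,  H_1 ≅ Z.

Fix the vertex order 1 < 2 < 3 and write every simplex with vertices in increasing order. Then dim K = 1 and the simplices of K are:

  0-simplices (3): [1], [2], [3]
  1-simplices (3): [1,2], [1,3], [2,3]

Hence C_0 ≅ Z^3, C_1 ≅ Z^3.

Boundary ∂_1: C_1 → C_0 is given by ∂[p,q] = [q] − [p]. For instance
  ∂[1,3] = [3] − [1].
The resulting 3×3 matrix has rank 2, and its Smith normal form has invariant factors (1,1).

From H_k ≅ ker(∂_k) / im(∂_{k+1}) we obtain:

  H_0: rank C_0 − rank ∂_1 = 3 − 2 = 1, and the invariant factors of ∂_1 are all 1, so H_0 ≅ Z.
  H_1: rank ker ∂_1 − rank ∂_2 = (3 − 2) − 0 = 1, and there is no ∂_2, so H_1 ≅ Z.

As a check, the Euler characteristic is 3 − 3 = 0, which agrees with 1 − 1 = 0.
(K is a triangulation of the circle S^1.)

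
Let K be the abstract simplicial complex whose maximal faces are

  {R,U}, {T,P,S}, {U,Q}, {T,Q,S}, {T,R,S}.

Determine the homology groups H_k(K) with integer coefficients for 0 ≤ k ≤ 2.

H_0 ≅ Z,  H_1 ≅ Z,  H_2 = 0.

Order the vertices as P < Q < R < S < T < U. Listing each simplex with vertices in this order, K has dimension 2 with simplices:

  0-simplices (6): P, Q, R, S, T, U
  1-simplices (9): PS, PT, QS, QT, QU, RS, RT, RU, ST
  2-simplices (3): PST, QST, RST

so the chain groups are C_0 ≅ Z^6, C_1 ≅ Z^9, C_2 ≅ Z^3.

∂_1: C_1 → C_0 sends each edge [p,q] (with p < q) to q − p. For instance
  ∂PS = S − P.
The resulting 6×9 matrix has rank 5, and its Smith normal form has invariant factors (1,1,1,1,1).

∂_2: C_2 → C_1 acts by ∂[p,q,r] = [q,r] − [p,r] + [p,q]. For instance
  ∂RST = ST − RT + RS,
  ∂PST = ST − PT + PS.
The resulting 9×3 matrix has rank 3, and its Smith normal form has invariant factors (1,1,1).

Now H_k = ker ∂_k / im ∂_{k+1}, so:

  H_0: rank C_0 − rank ∂_1 = 6 − 5 = 1, and the invariant factors of ∂_1 are all 1, so H_0 = Z.
  H_1: rank ker ∂_1 − rank ∂_2 = (9 − 5) − 3 = 1, and the invariant factors of ∂_2 are all 1, so H_1 = Z.
  H_2: rank ker ∂_2 − rank ∂_3 = (3 − 3) − 0 = 0, and there is no ∂_3, so H_2 = 0.

As a check, the Euler characteristic is 6 − 9 + 3 = 0, which agrees with 1 − 1 + 0 = 0.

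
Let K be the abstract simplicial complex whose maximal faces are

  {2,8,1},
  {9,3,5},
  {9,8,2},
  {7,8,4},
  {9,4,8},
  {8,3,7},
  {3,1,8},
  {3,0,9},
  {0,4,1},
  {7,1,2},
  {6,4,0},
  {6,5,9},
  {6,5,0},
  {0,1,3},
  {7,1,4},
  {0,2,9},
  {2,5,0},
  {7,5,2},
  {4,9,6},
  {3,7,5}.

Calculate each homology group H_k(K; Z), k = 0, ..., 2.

H_0 ≅ Z,  H_1 ≅ Z ⊕ Z/2,  H_2 = 0.

Order the vertices as 0 < 1 < 2 < 3 < 4 < 5 < 6 < 7 < 8 < 9. Listing each simplex with vertices in this order, K has dimension 2 with simplices:

  0-simplices (10): [0], [1], [2], [3], [4], [5], [6], [7], [8], [9]
  1-simplices (30): (30 of them)
  2-simplices (20): (20 of them)

giving chain groups C_0 ≅ Z^10, C_1 ≅ Z^30, C_2 ≅ Z^20.

Boundary ∂_1: C_1 → C_0 sends each edge [p,q] (with p < q) to q − p.
The 10×30 boundary matrix has rank 9 and Smith normal form diag(1,1,1,1,1,1,1,1,1).

Boundary ∂_2: C_2 → C_1 sends each 2-simplex [p,q,r] to [q,r] − [p,r] + [p,q]. For instance
  ∂[4,8,9] = [8,9] − [4,9] + [4,8],
  ∂[0,2,9] = [2,9] − [0,9] + [0,2].
As a 30×20 matrix over Z this has rank 20, with invariant factors (1,1,1,1,1,1,1,1,1,1,1,1,1,1,1,1,1,1,1,2).

From H_k ≅ ker(∂_k) / im(∂_{k+1}) we obtain:

  H_0: rank C_0 − rank ∂_1 = 10 − 9 = 1, and the invariant factors of ∂_1 are all 1, so H_0 = Z.
  H_1: rank ker ∂_1 − rank ∂_2 = (30 − 9) − 20 = 1, and ∂_2 has invariant factor 2 > 1, so H_1 = Z ⊕ Z/2.
  H_2: rank ker ∂_2 − rank ∂_3 = (20 − 20) − 0 = 0, and there is no ∂_3, so H_2 = 0.

As a check, the Euler characteristic is 10 − 30 + 20 = 0, which agrees with 1 − 1 + 0 = 0.
(K is a triangulation of the Klein bottle.)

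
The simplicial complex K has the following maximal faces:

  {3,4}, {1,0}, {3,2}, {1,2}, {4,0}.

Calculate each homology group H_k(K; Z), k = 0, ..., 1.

Take the total order 0 < 1 < 2 < 3 < 4 on the vertex set. Then K (dimension 1) consists of the simplices:

  0-simplices (5): [0], [1], [2], [3], [4]
  1-simplices (5): [0,1], [0,4], [1,2], [2,3], [3,4]

so the chain groups are C_0 ≅ Z^5, C_1 ≅ Z^5.

∂_1: C_1 → C_0 maps an edge to its endpoints' difference, ∂[p,q] = q − p. For instance
  ∂[0,4] = [4] − [0].
The resulting 5×5 matrix has rank 4, and its Smith normal form has invariant factors (1,1,1,1).

From H_k ≅ ker(∂_k) / im(∂_{k+1}) we obtain:

  H_0: rank C_0 − rank ∂_1 = 5 − 4 = 1, and the invariant factors of ∂_1 are all 1, so H_0 = Z.
  H_1: rank ker ∂_1 − rank ∂_2 = (5 − 4) − 0 = 1, and there is no ∂_2, so H_1 = Z.

As a check, the Euler characteristic is 5 − 5 = 0, which agrees with 1 − 1 = 0.
(K is a triangulation of the circle S^1.)

H_0 = Z,  H_1 = Z.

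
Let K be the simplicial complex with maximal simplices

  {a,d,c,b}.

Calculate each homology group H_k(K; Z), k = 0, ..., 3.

H_0 = Z,  H_1 = 0,  H_2 = 0,  H_3 = 0.

Fix the vertex order a < b < c < d and write every simplex with vertices in increasing order. Then dim K = 3 and the simplices of K are:

  0-simplices (4): a, b, c, d
  1-simplices (6): ab, ac, ad, bc, bd, cd
  2-simplices (4): abc, abd, acd, bcd
  3-simplices (1): abcd

giving chain groups C_0 ≅ Z^4, C_1 ≅ Z^6, C_2 ≅ Z^4, C_3 ≅ Z^1.

Boundary ∂_1: C_1 → C_0 is given by ∂[p,q] = [q] − [p]. For instance
  ∂bd = d − b.
The 4×6 boundary matrix has rank 3 and Smith normal form diag(1,1,1).

Boundary ∂_2: C_2 → C_1 sends each 2-simplex [p,q,r] to [q,r] − [p,r] + [p,q]. For instance
  ∂bcd = cd − bd + bc,
  ∂acd = cd − ad + ac.
This gives a 6×4 integer matrix of rank 3; reducing to Smith normal form yields diagonal entries (1,1,1).

Boundary ∂_3: C_3 → C_2 sends each 3-simplex σ to the alternating sum Σ_i (−1)^i (σ with its i-th vertex removed). For instance
  ∂abcd = bcd − acd + abd − abc.
The 4×1 boundary matrix has rank 1 and Smith normal form diag(1).

Now H_k = ker ∂_k / im ∂_{k+1}, so:

  H_0: rank C_0 − rank ∂_1 = 4 − 3 = 1, and the invariant factors of ∂_1 are all 1, so H_0 = Z.
  H_1: rank ker ∂_1 − rank ∂_2 = (6 − 3) − 3 = 0, and the invariant factors of ∂_2 are all 1, so H_1 = 0.
  H_2: rank ker ∂_2 − rank ∂_3 = (4 − 3) − 1 = 0, and the invariant factors of ∂_3 are all 1, so H_2 = 0.
  H_3: rank ker ∂_3 − rank ∂_4 = (1 − 1) − 0 = 0, and there is no ∂_4, so H_3 = 0.

(K is a triangulation of the 3-simplex.)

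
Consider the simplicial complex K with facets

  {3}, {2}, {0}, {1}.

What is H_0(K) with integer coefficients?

H_0 ≅ Z^4.

We work with the vertex ordering 0 < 1 < 2 < 3. The simplices of K, each written with vertices in increasing order, are:

  0-simplices (4): [0], [1], [2], [3]

so the chain groups are C_0 ≅ Z^4.

From H_k ≅ ker(∂_k) / im(∂_{k+1}) we obtain:

  H_0: rank C_0 − rank ∂_1 = 4 − 0 = 4, and there is no ∂_1, so H_0 ≅ Z^4.

(K is a triangulation of a set of 4 points.)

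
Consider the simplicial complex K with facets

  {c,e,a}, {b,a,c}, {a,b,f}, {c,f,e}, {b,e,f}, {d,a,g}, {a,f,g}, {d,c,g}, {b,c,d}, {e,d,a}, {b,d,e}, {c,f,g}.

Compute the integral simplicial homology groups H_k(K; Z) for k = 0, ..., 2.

H_0 ≅ Z,  H_1 ≅ Z/2,  H_2 = 0.

K has 7 vertices, 18 edges, 12 triangles.
rank ∂_0 = 0, rank ∂_1 = 6 ⇒ b_0 = 7 − 0 − 6 = 1; all invariant factors of ∂_1 are 1 so no torsion. So H_0 ≅ Z.
rank ∂_1 = 6, rank ∂_2 = 12 ⇒ b_1 = 18 − 6 − 12 = 0; ∂_2 has invariant factor(s) [2] giving torsion. So H_1 ≅ Z/2.
rank ∂_2 = 12, rank ∂_3 = 0 ⇒ b_2 = 12 − 12 − 0 = 0. So H_2 ≅ 0.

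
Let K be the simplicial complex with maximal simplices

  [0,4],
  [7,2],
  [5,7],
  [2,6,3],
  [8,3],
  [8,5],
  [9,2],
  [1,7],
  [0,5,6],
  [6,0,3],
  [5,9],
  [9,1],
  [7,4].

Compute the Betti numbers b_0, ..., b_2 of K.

Take the total order 0 < 1 < 2 < 3 < 4 < 5 < 6 < 7 < 8 < 9 on the vertex set. Then K (dimension 2) consists of the simplices:

  0-simplices (10): [0], [1], [2], [3], [4], [5], [6], [7], [8], [9]
  1-simplices (17): [0,3], [0,4], [0,5], [0,6], [1,7], [1,9], [2,3], [2,6], [2,7], [2,9], [3,6], [3,8], [4,7], [5,6], [5,7], [5,8], [5,9]
  2-simplices (3): [0,3,6], [0,5,6], [2,3,6]

giving chain groups C_0 ≅ Z^10, C_1 ≅ Z^17, C_2 ≅ Z^3.

The boundary map ∂_1: C_1 → C_0 is given by ∂[p,q] = [q] − [p]. For instance
  ∂[2,3] = [3] − [2].
The 10×17 boundary matrix has rank 9 and Smith normal form diag(1,1,1,1,1,1,1,1,1).

The boundary map ∂_2: C_2 → C_1 maps a triangle to the signed sum of its edges. For instance
  ∂[0,5,6] = [5,6] − [0,6] + [0,5],
  ∂[0,3,6] = [3,6] − [0,6] + [0,3].
The resulting 17×3 matrix has rank 3, and its Smith normal form has invariant factors (1,1,1).

Now H_k = ker ∂_k / im ∂_{k+1}, so:

  H_0: rank C_0 − rank ∂_1 = 10 − 9 = 1, and the invariant factors of ∂_1 are all 1, so H_0 ≅ Z.
  H_1: rank ker ∂_1 − rank ∂_2 = (17 − 9) − 3 = 5, and the invariant factors of ∂_2 are all 1, so H_1 ≅ Z^5.
  H_2: rank ker ∂_2 − rank ∂_3 = (3 − 3) − 0 = 0, and there is no ∂_3, so H_2 ≅ 0.

As a check, the Euler characteristic is 10 − 17 + 3 = -4, which agrees with 1 − 5 + 0 = -4.

Hence the Betti numbers are b_0 = 1, b_1 = 5, b_2 = 0.

b_0 = 1, b_1 = 5, b_2 = 0.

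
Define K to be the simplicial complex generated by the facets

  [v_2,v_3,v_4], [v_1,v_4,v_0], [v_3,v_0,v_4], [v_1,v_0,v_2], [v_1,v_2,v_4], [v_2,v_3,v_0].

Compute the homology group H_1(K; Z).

Order the vertices as v_0 < v_1 < v_2 < v_3 < v_4. Listing each simplex with vertices in this order, K has dimension 2 with simplices:

  0-simplices (5): [v_0], [v_1], [v_2], [v_3], [v_4]
  1-simplices (9): [v_0,v_1], [v_0,v_2], [v_0,v_3], [v_0,v_4], [v_1,v_2], [v_1,v_4], [v_2,v_3], [v_2,v_4], [v_3,v_4]
  2-simplices (6): [v_0,v_1,v_2], [v_0,v_1,v_4], [v_0,v_2,v_3], [v_0,v_3,v_4], [v_1,v_2,v_4], [v_2,v_3,v_4]

giving chain groups C_0 ≅ Z^5, C_1 ≅ Z^9, C_2 ≅ Z^6.

∂_1: C_1 → C_0 sends each edge [p,q] (with p < q) to q − p. For instance
  ∂[v_1,v_4] = [v_4] − [v_1].
As a 5×9 matrix over Z this has rank 4, with invariant factors (1,1,1,1).

Boundary ∂_2: C_2 → C_1 acts by ∂[p,q,r] = [q,r] − [p,r] + [p,q]. For instance
  ∂[v_0,v_2,v_3] = [v_2,v_3] − [v_0,v_3] + [v_0,v_2],
  ∂[v_2,v_3,v_4] = [v_3,v_4] − [v_2,v_4] + [v_2,v_3].
As a 9×6 matrix over Z this has rank 5, with invariant factors (1,1,1,1,1).

Now H_k = ker ∂_k / im ∂_{k+1}, so:

  H_1: rank ker ∂_1 − rank ∂_2 = (9 − 4) − 5 = 0, and the invariant factors of ∂_2 are all 1, so H_1 ≅ 0.

H_1 ≅ 0.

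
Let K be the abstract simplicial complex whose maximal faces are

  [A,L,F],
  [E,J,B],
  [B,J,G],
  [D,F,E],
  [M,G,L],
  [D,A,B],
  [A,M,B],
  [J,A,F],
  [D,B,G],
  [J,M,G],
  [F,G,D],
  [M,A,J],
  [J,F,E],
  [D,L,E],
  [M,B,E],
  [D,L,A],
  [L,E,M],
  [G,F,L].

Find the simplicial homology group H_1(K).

H_1 ≅ Z ⊕ Z/2.

Fix the vertex order A < B < D < E < F < G < J < L < M and write every simplex with vertices in increasing order. Then dim K = 2 and the simplices of K are:

  0-simplices (9): A, B, D, E, F, G, J, L, M
  1-simplices (27): AB, AD, AF, AJ, AL, AM, BD, BE, BG, BJ, BM, DE, DF, DG, DL, EF, EJ, EL, EM, FG, FJ, FL, GJ, GL, GM, JM, LM
  2-simplices (18): ABD, ABM, ADL, AFJ, AFL, AJM, BDG, BEJ, BEM, BGJ, DEF, DEL, DFG, EFJ, ELM, FGL, GJM, GLM

Hence C_0 ≅ Z^9, C_1 ≅ Z^27, C_2 ≅ Z^18.

The boundary map ∂_1: C_1 → C_0 sends each edge [p,q] (with p < q) to q − p. For instance
  ∂AJ = J − A.
As a 9×27 matrix over Z this has rank 8, with invariant factors (1,1,1,1,1,1,1,1).

Boundary ∂_2: C_2 → C_1 sends each 2-simplex [p,q,r] to [q,r] − [p,r] + [p,q]. For instance
  ∂GJM = JM − GM + GJ,
  ∂ABM = BM − AM + AB.
This gives a 27×18 integer matrix of rank 18; reducing to Smith normal form yields diagonal entries (1,1,1,1,1,1,1,1,1,1,1,1,1,1,1,1,1,2).

Reading off H_k = ker ∂_k / im ∂_{k+1}:

  H_1: rank ker ∂_1 − rank ∂_2 = (27 − 8) − 18 = 1, and ∂_2 has invariant factor 2 > 1, so H_1 = Z ⊕ Z/2.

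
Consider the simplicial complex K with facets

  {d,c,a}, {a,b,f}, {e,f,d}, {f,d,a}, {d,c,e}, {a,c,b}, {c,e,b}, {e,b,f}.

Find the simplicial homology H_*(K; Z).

H_0 ≅ Z,  H_1 = 0,  H_2 ≅ Z.

Fix the vertex order a < b < c < d < e < f and write every simplex with vertices in increasing order. Then dim K = 2 and the simplices of K are:

  0-simplices (6): a, b, c, d, e, f
  1-simplices (12): ab, ac, ad, af, bc, be, bf, cd, ce, de, df, ef
  2-simplices (8): abc, abf, acd, adf, bce, bef, cde, def

so the chain groups are C_0 ≅ Z^6, C_1 ≅ Z^12, C_2 ≅ Z^8.

∂_1: C_1 → C_0 is given by ∂[p,q] = [q] − [p]. For instance
  ∂ad = d − a.
The 6×12 boundary matrix has rank 5 and Smith normal form diag(1,1,1,1,1).

The boundary map ∂_2: C_2 → C_1 acts by ∂[p,q,r] = [q,r] − [p,r] + [p,q]. For instance
  ∂adf = df − af + ad,
  ∂bef = ef − bf + be.
The resulting 12×8 matrix has rank 7, and its Smith normal form has invariant factors (1,1,1,1,1,1,1).

Now H_k = ker ∂_k / im ∂_{k+1}, so:

  H_0: rank C_0 − rank ∂_1 = 6 − 5 = 1, and the invariant factors of ∂_1 are all 1, so H_0 = Z.
  H_1: rank ker ∂_1 − rank ∂_2 = (12 − 5) − 7 = 0, and the invariant factors of ∂_2 are all 1, so H_1 = 0.
  H_2: rank ker ∂_2 − rank ∂_3 = (8 − 7) − 0 = 1, and there is no ∂_3, so H_2 = Z.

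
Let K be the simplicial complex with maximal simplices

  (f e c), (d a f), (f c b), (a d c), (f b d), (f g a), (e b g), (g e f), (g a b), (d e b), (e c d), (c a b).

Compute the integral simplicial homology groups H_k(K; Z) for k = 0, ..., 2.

H_0 ≅ Z,  H_1 ≅ Z/2Z,  H_2 = 0.

Take the total order a < b < c < d < e < f < g on the vertex set. Then K (dimension 2) consists of the simplices:

  0-simplices (7): a, b, c, d, e, f, g
  1-simplices (18): ab, ac, ad, af, ag, bc, bd, be, bf, bg, cd, ce, cf, de, df, ef, eg, fg
  2-simplices (12): abc, abg, acd, adf, afg, bcf, bde, bdf, beg, cde, cef, efg

Hence C_0 ≅ Z^7, C_1 ≅ Z^18, C_2 ≅ Z^12.

The boundary map ∂_1: C_1 → C_0 maps an edge to its endpoints' difference, ∂[p,q] = q − p.
The resulting 7×18 matrix has rank 6, and its Smith normal form has invariant factors (1,1,1,1,1,1).

∂_2: C_2 → C_1 maps a triangle to the signed sum of its edges. For instance
  ∂abc = bc − ac + ab,
  ∂efg = fg − eg + ef.
The 18×12 boundary matrix has rank 12 and Smith normal form diag(1,1,1,1,1,1,1,1,1,1,1,2).

Now H_k = ker ∂_k / im ∂_{k+1}, so:

  H_0: rank C_0 − rank ∂_1 = 7 − 6 = 1, and the invariant factors of ∂_1 are all 1, so H_0 ≅ Z.
  H_1: rank ker ∂_1 − rank ∂_2 = (18 − 6) − 12 = 0, and ∂_2 has invariant factor 2 > 1, so H_1 ≅ Z/2Z.
  H_2: rank ker ∂_2 − rank ∂_3 = (12 − 12) − 0 = 0, and there is no ∂_3, so H_2 ≅ 0.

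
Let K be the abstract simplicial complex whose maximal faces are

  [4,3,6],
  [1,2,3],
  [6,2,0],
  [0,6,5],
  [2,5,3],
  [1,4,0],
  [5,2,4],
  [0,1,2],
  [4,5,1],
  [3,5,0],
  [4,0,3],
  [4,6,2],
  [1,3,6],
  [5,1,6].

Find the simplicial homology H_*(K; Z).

H_0 ≅ Z,  H_1 ≅ Z^2,  H_2 ≅ Z.

K has 7 vertices, 21 edges, 14 triangles.
rank ∂_0 = 0, rank ∂_1 = 6 ⇒ b_0 = 7 − 0 − 6 = 1; all invariant factors of ∂_1 are 1 so no torsion. So H_0 ≅ Z.
rank ∂_1 = 6, rank ∂_2 = 13 ⇒ b_1 = 21 − 6 − 13 = 2; all invariant factors of ∂_2 are 1 so no torsion. So H_1 ≅ Z^2.
rank ∂_2 = 13, rank ∂_3 = 0 ⇒ b_2 = 14 − 13 − 0 = 1. So H_2 ≅ Z.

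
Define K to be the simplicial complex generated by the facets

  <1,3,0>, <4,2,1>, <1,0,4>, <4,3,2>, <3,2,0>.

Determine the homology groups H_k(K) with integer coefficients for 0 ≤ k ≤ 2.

H_0 = Z,  H_1 = Z,  H_2 = 0.

Fix the vertex order 0 < 1 < 2 < 3 < 4 and write every simplex with vertices in increasing order. Then dim K = 2 and the simplices of K are:

  0-simplices (5): [0], [1], [2], [3], [4]
  1-simplices (10): [0,1], [0,2], [0,3], [0,4], [1,2], [1,3], [1,4], [2,3], [2,4], [3,4]
  2-simplices (5): [0,1,3], [0,1,4], [0,2,3], [1,2,4], [2,3,4]

so the chain groups are C_0 ≅ Z^5, C_1 ≅ Z^10, C_2 ≅ Z^5.

∂_1: C_1 → C_0 maps an edge to its endpoints' difference, ∂[p,q] = q − p.
The 5×10 boundary matrix has rank 4 and Smith normal form diag(1,1,1,1).

∂_2: C_2 → C_1 maps a triangle to the signed sum of its edges. For instance
  ∂[2,3,4] = [3,4] − [2,4] + [2,3],
  ∂[1,2,4] = [2,4] − [1,4] + [1,2].
This gives a 10×5 integer matrix of rank 5; reducing to Smith normal form yields diagonal entries (1,1,1,1,1).

Reading off H_k = ker ∂_k / im ∂_{k+1}:

  H_0: rank C_0 − rank ∂_1 = 5 − 4 = 1, and the invariant factors of ∂_1 are all 1, so H_0 ≅ Z.
  H_1: rank ker ∂_1 − rank ∂_2 = (10 − 4) − 5 = 1, and the invariant factors of ∂_2 are all 1, so H_1 ≅ Z.
  H_2: rank ker ∂_2 − rank ∂_3 = (5 − 5) − 0 = 0, and there is no ∂_3, so H_2 ≅ 0.

As a check, the Euler characteristic is 5 − 10 + 5 = 0, which agrees with 1 − 1 + 0 = 0.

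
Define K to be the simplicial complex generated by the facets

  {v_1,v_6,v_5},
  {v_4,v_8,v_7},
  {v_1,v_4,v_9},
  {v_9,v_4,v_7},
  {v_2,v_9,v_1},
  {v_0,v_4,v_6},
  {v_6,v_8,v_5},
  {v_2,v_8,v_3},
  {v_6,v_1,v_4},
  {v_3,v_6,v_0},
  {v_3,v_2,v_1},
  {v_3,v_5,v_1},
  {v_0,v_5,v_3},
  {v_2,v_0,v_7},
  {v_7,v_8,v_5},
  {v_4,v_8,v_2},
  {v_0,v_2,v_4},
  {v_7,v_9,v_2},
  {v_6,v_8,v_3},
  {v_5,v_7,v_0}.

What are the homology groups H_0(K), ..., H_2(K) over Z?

H_0 = Z,  H_1 = Z × Z/2,  H_2 = 0.

Order the vertices as v_0 < v_1 < v_2 < v_3 < v_4 < v_5 < v_6 < v_7 < v_8 < v_9. Listing each simplex with vertices in this order, K has dimension 2 with simplices:

  0-simplices (10): [v_0], [v_1], [v_2], [v_3], [v_4], [v_5], [v_6], [v_7], [v_8], [v_9]
  1-simplices (30): (30 of them)
  2-simplices (20): (20 of them)

so the chain groups are C_0 ≅ Z^10, C_1 ≅ Z^30, C_2 ≅ Z^20.

Boundary ∂_1: C_1 → C_0 is given by ∂[p,q] = [q] − [p].
The 10×30 boundary matrix has rank 9 and Smith normal form diag(1,1,1,1,1,1,1,1,1).

The boundary map ∂_2: C_2 → C_1 acts by ∂[p,q,r] = [q,r] − [p,r] + [p,q]. For instance
  ∂[v_5,v_6,v_8] = [v_6,v_8] − [v_5,v_8] + [v_5,v_6],
  ∂[v_5,v_7,v_8] = [v_7,v_8] − [v_5,v_8] + [v_5,v_7].
The resulting 30×20 matrix has rank 20, and its Smith normal form has invariant factors (1,1,1,1,1,1,1,1,1,1,1,1,1,1,1,1,1,1,1,2).

Now H_k = ker ∂_k / im ∂_{k+1}, so:

  H_0: rank C_0 − rank ∂_1 = 10 − 9 = 1, and the invariant factors of ∂_1 are all 1, so H_0 ≅ Z.
  H_1: rank ker ∂_1 − rank ∂_2 = (30 − 9) − 20 = 1, and ∂_2 has invariant factor 2 > 1, so H_1 ≅ Z × Z/2.
  H_2: rank ker ∂_2 − rank ∂_3 = (20 − 20) − 0 = 0, and there is no ∂_3, so H_2 ≅ 0.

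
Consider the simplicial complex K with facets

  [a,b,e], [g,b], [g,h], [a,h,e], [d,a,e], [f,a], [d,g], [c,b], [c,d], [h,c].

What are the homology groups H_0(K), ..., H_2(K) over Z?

H_0 = Z,  H_1 = Z^4,  H_2 = 0.

K has 8 vertices, 14 edges, 3 triangles.
rank ∂_0 = 0, rank ∂_1 = 7 ⇒ b_0 = 8 − 0 − 7 = 1; all invariant factors of ∂_1 are 1 so no torsion. So H_0 ≅ Z.
rank ∂_1 = 7, rank ∂_2 = 3 ⇒ b_1 = 14 − 7 − 3 = 4; all invariant factors of ∂_2 are 1 so no torsion. So H_1 ≅ Z^4.
rank ∂_2 = 3, rank ∂_3 = 0 ⇒ b_2 = 3 − 3 − 0 = 0. So H_2 ≅ 0.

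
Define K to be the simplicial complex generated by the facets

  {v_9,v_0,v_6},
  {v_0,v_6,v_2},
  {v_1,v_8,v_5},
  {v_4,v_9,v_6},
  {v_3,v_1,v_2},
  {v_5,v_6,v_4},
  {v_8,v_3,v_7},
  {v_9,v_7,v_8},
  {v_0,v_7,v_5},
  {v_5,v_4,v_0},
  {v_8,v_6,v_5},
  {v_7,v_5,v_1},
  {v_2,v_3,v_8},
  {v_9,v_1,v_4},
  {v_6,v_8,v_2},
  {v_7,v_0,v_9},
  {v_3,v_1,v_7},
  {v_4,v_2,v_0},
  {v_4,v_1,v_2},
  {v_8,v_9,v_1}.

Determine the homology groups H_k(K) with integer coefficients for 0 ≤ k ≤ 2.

K has 10 vertices, 30 edges, 20 triangles.
rank ∂_0 = 0, rank ∂_1 = 9 ⇒ b_0 = 10 − 0 − 9 = 1; all invariant factors of ∂_1 are 1 so no torsion. So H_0 = Z.
rank ∂_1 = 9, rank ∂_2 = 20 ⇒ b_1 = 30 − 9 − 20 = 1; ∂_2 has invariant factor(s) [2] giving torsion. So H_1 = Z ⊕ Z/2.
rank ∂_2 = 20, rank ∂_3 = 0 ⇒ b_2 = 20 − 20 − 0 = 0. So H_2 = 0.

H_0 ≅ Z,  H_1 ≅ Z ⊕ Z/2,  H_2 = 0.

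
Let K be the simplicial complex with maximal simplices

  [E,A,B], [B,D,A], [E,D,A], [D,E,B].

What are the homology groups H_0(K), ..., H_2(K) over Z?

Order the vertices as A < B < D < E. Listing each simplex with vertices in this order, K has dimension 2 with simplices:

  0-simplices (4): A, B, D, E
  1-simplices (6): AB, AD, AE, BD, BE, DE
  2-simplices (4): ABD, ABE, ADE, BDE

so the chain groups are C_0 ≅ Z^4, C_1 ≅ Z^6, C_2 ≅ Z^4.

∂_1: C_1 → C_0 maps an edge to its endpoints' difference, ∂[p,q] = q − p. For instance
  ∂BD = D − B.
This gives a 4×6 integer matrix of rank 3; reducing to Smith normal form yields diagonal entries (1,1,1).

∂_2: C_2 → C_1 acts by ∂[p,q,r] = [q,r] − [p,r] + [p,q]. For instance
  ∂ABE = BE − AE + AB,
  ∂BDE = DE − BE + BD.
The resulting 6×4 matrix has rank 3, and its Smith normal form has invariant factors (1,1,1).

Computing H_k = (kernel of ∂_k) / (image of ∂_{k+1}):

  H_0: rank C_0 − rank ∂_1 = 4 − 3 = 1, and the invariant factors of ∂_1 are all 1, so H_0 ≅ Z.
  H_1: rank ker ∂_1 − rank ∂_2 = (6 − 3) − 3 = 0, and the invariant factors of ∂_2 are all 1, so H_1 ≅ 0.
  H_2: rank ker ∂_2 − rank ∂_3 = (4 − 3) − 0 = 1, and there is no ∂_3, so H_2 ≅ Z.

As a check, the Euler characteristic is 4 − 6 + 4 = 2, which agrees with 1 − 0 + 1 = 2.

H_0 ≅ Z,  H_1 = 0,  H_2 ≅ Z.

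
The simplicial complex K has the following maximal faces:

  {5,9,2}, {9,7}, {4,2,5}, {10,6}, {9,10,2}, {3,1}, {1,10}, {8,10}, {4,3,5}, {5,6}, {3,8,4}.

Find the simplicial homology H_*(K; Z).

H_0 ≅ Z,  H_1 ≅ Z^3,  H_2 = 0.

Fix the vertex order 1 < 2 < 3 < 4 < 5 < 6 < 7 < 8 < 9 < 10 and write every simplex with vertices in increasing order. Then dim K = 2 and the simplices of K are:

  0-simplices (10): [1], [2], [3], [4], [5], [6], [7], [8], [9], [10]
  1-simplices (17): [1,3], [1,10], [2,4], [2,5], [2,9], [2,10], [3,4], [3,5], [3,8], [4,5], [4,8], [5,6], [5,9], [6,10], [7,9], [8,10], [9,10]
  2-simplices (5): [2,4,5], [2,5,9], [2,9,10], [3,4,5], [3,4,8]

Hence C_0 ≅ Z^10, C_1 ≅ Z^17, C_2 ≅ Z^5.

Boundary ∂_1: C_1 → C_0 sends each edge [p,q] (with p < q) to q − p.
This gives a 10×17 integer matrix of rank 9; reducing to Smith normal form yields diagonal entries (1,1,1,1,1,1,1,1,1).

The boundary map ∂_2: C_2 → C_1 acts by ∂[p,q,r] = [q,r] − [p,r] + [p,q]. For instance
  ∂[2,4,5] = [4,5] − [2,5] + [2,4],
  ∂[3,4,8] = [4,8] − [3,8] + [3,4].
This gives a 17×5 integer matrix of rank 5; reducing to Smith normal form yields diagonal entries (1,1,1,1,1).

Reading off H_k = ker ∂_k / im ∂_{k+1}:

  H_0: rank C_0 − rank ∂_1 = 10 − 9 = 1, and the invariant factors of ∂_1 are all 1, so H_0 ≅ Z.
  H_1: rank ker ∂_1 − rank ∂_2 = (17 − 9) − 5 = 3, and the invariant factors of ∂_2 are all 1, so H_1 ≅ Z^3.
  H_2: rank ker ∂_2 − rank ∂_3 = (5 − 5) − 0 = 0, and there is no ∂_3, so H_2 ≅ 0.

As a check, the Euler characteristic is 10 − 17 + 5 = -2, which agrees with 1 − 3 + 0 = -2.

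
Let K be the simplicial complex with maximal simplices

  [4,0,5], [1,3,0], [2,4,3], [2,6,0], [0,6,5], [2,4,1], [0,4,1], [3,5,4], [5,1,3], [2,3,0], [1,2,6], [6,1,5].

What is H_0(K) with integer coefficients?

We work with the vertex ordering 0 < 1 < 2 < 3 < 4 < 5 < 6. The simplices of K, each written with vertices in increasing order, are:

  0-simplices (7): [0], [1], [2], [3], [4], [5], [6]
  1-simplices (18): [0,1], [0,2], [0,3], [0,4], [0,5], [0,6], [1,2], [1,3], [1,4], [1,5], [1,6], [2,3], [2,4], [2,6], [3,4], [3,5], [4,5], [5,6]
  2-simplices (12): [0,1,3], [0,1,4], [0,2,3], [0,2,6], [0,4,5], [0,5,6], [1,2,4], [1,2,6], [1,3,5], [1,5,6], [2,3,4], [3,4,5]

Hence C_0 ≅ Z^7, C_1 ≅ Z^18, C_2 ≅ Z^12.

Boundary ∂_1: C_1 → C_0 maps an edge to its endpoints' difference, ∂[p,q] = q − p.
The 7×18 boundary matrix has rank 6 and Smith normal form diag(1,1,1,1,1,1).

The boundary map ∂_2: C_2 → C_1 acts by ∂[p,q,r] = [q,r] − [p,r] + [p,q]. For instance
  ∂[0,5,6] = [5,6] − [0,6] + [0,5],
  ∂[0,2,3] = [2,3] − [0,3] + [0,2].
The resulting 18×12 matrix has rank 12, and its Smith normal form has invariant factors (1,1,1,1,1,1,1,1,1,1,1,2).

Reading off H_k = ker ∂_k / im ∂_{k+1}:

  H_0: rank C_0 − rank ∂_1 = 7 − 6 = 1, and the invariant factors of ∂_1 are all 1, so H_0 = Z.

H_0 ≅ Z.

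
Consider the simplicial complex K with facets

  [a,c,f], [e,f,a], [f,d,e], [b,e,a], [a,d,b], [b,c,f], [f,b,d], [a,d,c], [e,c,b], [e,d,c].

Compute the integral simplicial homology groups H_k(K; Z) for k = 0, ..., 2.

Fix the vertex order a < b < c < d < e < f and write every simplex with vertices in increasing order. Then dim K = 2 and the simplices of K are:

  0-simplices (6): a, b, c, d, e, f
  1-simplices (15): ab, ac, ad, ae, af, bc, bd, be, bf, cd, ce, cf, de, df, ef
  2-simplices (10): abd, abe, acd, acf, aef, bce, bcf, bdf, cde, def

giving chain groups C_0 ≅ Z^6, C_1 ≅ Z^15, C_2 ≅ Z^10.

∂_1: C_1 → C_0 maps an edge to its endpoints' difference, ∂[p,q] = q − p.
The resulting 6×15 matrix has rank 5, and its Smith normal form has invariant factors (1,1,1,1,1).

The boundary map ∂_2: C_2 → C_1 acts by ∂[p,q,r] = [q,r] − [p,r] + [p,q]. For instance
  ∂aef = ef − af + ae,
  ∂def = ef − df + de.
The 15×10 boundary matrix has rank 10 and Smith normal form diag(1,1,1,1,1,1,1,1,1,2).

From H_k ≅ ker(∂_k) / im(∂_{k+1}) we obtain:

  H_0: rank C_0 − rank ∂_1 = 6 − 5 = 1, and the invariant factors of ∂_1 are all 1, so H_0 ≅ Z.
  H_1: rank ker ∂_1 − rank ∂_2 = (15 − 5) − 10 = 0, and ∂_2 has invariant factor 2 > 1, so H_1 ≅ Z/2Z.
  H_2: rank ker ∂_2 − rank ∂_3 = (10 − 10) − 0 = 0, and there is no ∂_3, so H_2 ≅ 0.

(K is a triangulation of the real projective plane RP^2.)

H_0 ≅ Z,  H_1 ≅ Z/2Z,  H_2 = 0.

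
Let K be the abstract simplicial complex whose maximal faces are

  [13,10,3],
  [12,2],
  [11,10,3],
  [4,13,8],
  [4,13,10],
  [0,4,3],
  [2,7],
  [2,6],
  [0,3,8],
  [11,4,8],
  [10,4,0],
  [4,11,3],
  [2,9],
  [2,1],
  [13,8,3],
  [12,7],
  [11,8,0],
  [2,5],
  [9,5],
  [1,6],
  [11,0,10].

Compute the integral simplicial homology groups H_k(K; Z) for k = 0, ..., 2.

Fix the vertex order 0 < 1 < 2 < 3 < 4 < 5 < 6 < 7 < 8 < 9 < 10 < 11 < 12 < 13 and write every simplex with vertices in increasing order. Then dim K = 2 and the simplices of K are:

  0-simplices (14): [0], [1], [2], [3], [4], [5], [6], [7], [8], [9], [10], [11], [12], [13]
  1-simplices (27): (27 of them)
  2-simplices (12): [0,3,4], [0,3,8], [0,4,10], [0,8,11], [0,10,11], [3,4,11], [3,8,13], [3,10,11], [3,10,13], [4,8,11], [4,8,13], [4,10,13]

Hence C_0 ≅ Z^14, C_1 ≅ Z^27, C_2 ≅ Z^12.

∂_1: C_1 → C_0 maps an edge to its endpoints' difference, ∂[p,q] = q − p. For instance
  ∂[10,13] = [13] − [10].
As a 14×27 matrix over Z this has rank 12, with invariant factors (1,1,1,1,1,1,1,1,1,1,1,1).

Boundary ∂_2: C_2 → C_1 maps a triangle to the signed sum of its edges. For instance
  ∂[0,8,11] = [8,11] − [0,11] + [0,8],
  ∂[0,10,11] = [10,11] − [0,11] + [0,10].
This gives a 27×12 integer matrix of rank 12; reducing to Smith normal form yields diagonal entries (1,1,1,1,1,1,1,1,1,1,1,2).

From H_k ≅ ker(∂_k) / im(∂_{k+1}) we obtain:

  H_0: rank C_0 − rank ∂_1 = 14 − 12 = 2, and the invariant factors of ∂_1 are all 1, so H_0 ≅ Z^2.
  H_1: rank ker ∂_1 − rank ∂_2 = (27 − 12) − 12 = 3, and ∂_2 has invariant factor 2 > 1, so H_1 ≅ Z^3 ⊕ Z/2.
  H_2: rank ker ∂_2 − rank ∂_3 = (12 − 12) − 0 = 0, and there is no ∂_3, so H_2 ≅ 0.

As a check, the Euler characteristic is 14 − 27 + 12 = -1, which agrees with 2 − 3 + 0 = -1.
(K is a triangulation of the disjoint union of the real projective plane RP^2 and a wedge of 3 circles.)

H_0 = Z^2,  H_1 = Z^3 ⊕ Z/2,  H_2 = 0.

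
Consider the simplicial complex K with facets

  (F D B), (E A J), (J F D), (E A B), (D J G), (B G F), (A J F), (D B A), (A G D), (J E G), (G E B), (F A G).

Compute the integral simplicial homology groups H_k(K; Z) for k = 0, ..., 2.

H_0 = Z,  H_1 = Z/2Z,  H_2 = 0.

Take the total order A < B < D < E < F < G < J on the vertex set. Then K (dimension 2) consists of the simplices:

  0-simplices (7): A, B, D, E, F, G, J
  1-simplices (18): AB, AD, AE, AF, AG, AJ, BD, BE, BF, BG, DF, DG, DJ, EG, EJ, FG, FJ, GJ
  2-simplices (12): ABD, ABE, ADG, AEJ, AFG, AFJ, BDF, BEG, BFG, DFJ, DGJ, EGJ

giving chain groups C_0 ≅ Z^7, C_1 ≅ Z^18, C_2 ≅ Z^12.

The boundary map ∂_1: C_1 → C_0 is given by ∂[p,q] = [q] − [p]. For instance
  ∂BG = G − B.
The 7×18 boundary matrix has rank 6 and Smith normal form diag(1,1,1,1,1,1).

The boundary map ∂_2: C_2 → C_1 acts by ∂[p,q,r] = [q,r] − [p,r] + [p,q]. For instance
  ∂AEJ = EJ − AJ + AE,
  ∂EGJ = GJ − EJ + EG.
As a 18×12 matrix over Z this has rank 12, with invariant factors (1,1,1,1,1,1,1,1,1,1,1,2).

Computing H_k = (kernel of ∂_k) / (image of ∂_{k+1}):

  H_0: rank C_0 − rank ∂_1 = 7 − 6 = 1, and the invariant factors of ∂_1 are all 1, so H_0 ≅ Z.
  H_1: rank ker ∂_1 − rank ∂_2 = (18 − 6) − 12 = 0, and ∂_2 has invariant factor 2 > 1, so H_1 ≅ Z/2Z.
  H_2: rank ker ∂_2 − rank ∂_3 = (12 − 12) − 0 = 0, and there is no ∂_3, so H_2 ≅ 0.

As a check, the Euler characteristic is 7 − 18 + 12 = 1, which agrees with 1 − 0 + 0 = 1.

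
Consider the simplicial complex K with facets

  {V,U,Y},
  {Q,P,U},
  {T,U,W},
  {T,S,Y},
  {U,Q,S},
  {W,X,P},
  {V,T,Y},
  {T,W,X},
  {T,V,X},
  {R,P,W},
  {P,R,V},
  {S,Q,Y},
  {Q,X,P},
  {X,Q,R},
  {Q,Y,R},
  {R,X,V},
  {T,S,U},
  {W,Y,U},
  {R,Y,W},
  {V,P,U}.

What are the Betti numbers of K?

b_0 = 1, b_1 = 1, b_2 = 0.

We work with the vertex ordering P < Q < R < S < T < U < V < W < X < Y. The simplices of K, each written with vertices in increasing order, are:

  0-simplices (10): P, Q, R, S, T, U, V, W, X, Y
  1-simplices (30): PQ, PR, PU, PV, PW, PX, QR, QS, QU, QX, QY, RV, RW, RX, RY, ST, SU, SY, TU, TV, TW, TX, TY, UV, UW, UY, VX, VY, WX, WY
  2-simplices (20): PQU, PQX, PRV, PRW, PUV, PWX, QRX, QRY, QSU, QSY, RVX, RWY, STU, STY, TUW, TVX, TVY, TWX, UVY, UWY

giving chain groups C_0 ≅ Z^10, C_1 ≅ Z^30, C_2 ≅ Z^20.

The boundary map ∂_1: C_1 → C_0 sends each edge [p,q] (with p < q) to q − p. For instance
  ∂QS = S − Q.
The 10×30 boundary matrix has rank 9 and Smith normal form diag(1,1,1,1,1,1,1,1,1).

∂_2: C_2 → C_1 maps a triangle to the signed sum of its edges. For instance
  ∂QSY = SY − QY + QS,
  ∂QRY = RY − QY + QR.
The resulting 30×20 matrix has rank 20, and its Smith normal form has invariant factors (1,1,1,1,1,1,1,1,1,1,1,1,1,1,1,1,1,1,1,2).

From H_k ≅ ker(∂_k) / im(∂_{k+1}) we obtain:

  H_0: rank C_0 − rank ∂_1 = 10 − 9 = 1, and the invariant factors of ∂_1 are all 1, so H_0 = Z.
  H_1: rank ker ∂_1 − rank ∂_2 = (30 − 9) − 20 = 1, and ∂_2 has invariant factor 2 > 1, so H_1 = Z ⊕ Z/2.
  H_2: rank ker ∂_2 − rank ∂_3 = (20 − 20) − 0 = 0, and there is no ∂_3, so H_2 = 0.

As a check, the Euler characteristic is 10 − 30 + 20 = 0, which agrees with 1 − 1 + 0 = 0.

Hence the Betti numbers are b_0 = 1, b_1 = 1, b_2 = 0.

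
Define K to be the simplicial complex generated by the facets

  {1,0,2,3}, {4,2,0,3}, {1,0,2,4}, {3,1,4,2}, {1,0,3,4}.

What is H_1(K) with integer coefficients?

Take the total order 0 < 1 < 2 < 3 < 4 on the vertex set. Then K (dimension 3) consists of the simplices:

  0-simplices (5): [0], [1], [2], [3], [4]
  1-simplices (10): [0,1], [0,2], [0,3], [0,4], [1,2], [1,3], [1,4], [2,3], [2,4], [3,4]
  2-simplices (10): [0,1,2], [0,1,3], [0,1,4], [0,2,3], [0,2,4], [0,3,4], [1,2,3], [1,2,4], [1,3,4], [2,3,4]
  3-simplices (5): [0,1,2,3], [0,1,2,4], [0,1,3,4], [0,2,3,4], [1,2,3,4]

giving chain groups C_0 ≅ Z^5, C_1 ≅ Z^10, C_2 ≅ Z^10, C_3 ≅ Z^5.

Boundary ∂_1: C_1 → C_0 sends each edge [p,q] (with p < q) to q − p.
The resulting 5×10 matrix has rank 4, and its Smith normal form has invariant factors (1,1,1,1).

The boundary map ∂_2: C_2 → C_1 acts by ∂[p,q,r] = [q,r] − [p,r] + [p,q]. For instance
  ∂[2,3,4] = [3,4] − [2,4] + [2,3],
  ∂[0,1,2] = [1,2] − [0,2] + [0,1].
The resulting 10×10 matrix has rank 6, and its Smith normal form has invariant factors (1,1,1,1,1,1).

∂_3: C_3 → C_2 sends each 3-simplex σ to the alternating sum Σ_i (−1)^i (σ with its i-th vertex removed). For instance
  ∂[0,1,2,3] = [1,2,3] − [0,2,3] + [0,1,3] − [0,1,2],
  ∂[0,1,2,4] = [1,2,4] − [0,2,4] + [0,1,4] − [0,1,2].
As a 10×5 matrix over Z this has rank 4, with invariant factors (1,1,1,1).

Now H_k = ker ∂_k / im ∂_{k+1}, so:

  H_1: rank ker ∂_1 − rank ∂_2 = (10 − 4) − 6 = 0, and the invariant factors of ∂_2 are all 1, so H_1 ≅ 0.

H_1 = 0.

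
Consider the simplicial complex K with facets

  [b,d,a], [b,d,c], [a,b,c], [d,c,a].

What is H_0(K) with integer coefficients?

Fix the vertex order a < b < c < d and write every simplex with vertices in increasing order. Then dim K = 2 and the simplices of K are:

  0-simplices (4): a, b, c, d
  1-simplices (6): ab, ac, ad, bc, bd, cd
  2-simplices (4): abc, abd, acd, bcd

so the chain groups are C_0 ≅ Z^4, C_1 ≅ Z^6, C_2 ≅ Z^4.

Boundary ∂_1: C_1 → C_0 sends each edge [p,q] (with p < q) to q − p. For instance
  ∂ab = b − a.
As a 4×6 matrix over Z this has rank 3, with invariant factors (1,1,1).

∂_2: C_2 → C_1 maps a triangle to the signed sum of its edges. For instance
  ∂abd = bd − ad + ab,
  ∂bcd = cd − bd + bc.
The 6×4 boundary matrix has rank 3 and Smith normal form diag(1,1,1).

Computing H_k = (kernel of ∂_k) / (image of ∂_{k+1}):

  H_0: rank C_0 − rank ∂_1 = 4 − 3 = 1, and the invariant factors of ∂_1 are all 1, so H_0 ≅ Z.

(K is a triangulation of the 2-sphere S^2.)

H_0 = Z.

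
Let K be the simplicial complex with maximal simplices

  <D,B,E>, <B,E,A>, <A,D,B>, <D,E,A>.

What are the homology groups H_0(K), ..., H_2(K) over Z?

H_0 ≅ Z,  H_1 = 0,  H_2 ≅ Z.

We work with the vertex ordering A < B < D < E. The simplices of K, each written with vertices in increasing order, are:

  0-simplices (4): A, B, D, E
  1-simplices (6): AB, AD, AE, BD, BE, DE
  2-simplices (4): ABD, ABE, ADE, BDE

Hence C_0 ≅ Z^4, C_1 ≅ Z^6, C_2 ≅ Z^4.

The boundary map ∂_1: C_1 → C_0 sends each edge [p,q] (with p < q) to q − p.
This gives a 4×6 integer matrix of rank 3; reducing to Smith normal form yields diagonal entries (1,1,1).

Boundary ∂_2: C_2 → C_1 acts by ∂[p,q,r] = [q,r] − [p,r] + [p,q]. For instance
  ∂ADE = DE − AE + AD,
  ∂BDE = DE − BE + BD.
This gives a 6×4 integer matrix of rank 3; reducing to Smith normal form yields diagonal entries (1,1,1).

Computing H_k = (kernel of ∂_k) / (image of ∂_{k+1}):

  H_0: rank C_0 − rank ∂_1 = 4 − 3 = 1, and the invariant factors of ∂_1 are all 1, so H_0 ≅ Z.
  H_1: rank ker ∂_1 − rank ∂_2 = (6 − 3) − 3 = 0, and the invariant factors of ∂_2 are all 1, so H_1 ≅ 0.
  H_2: rank ker ∂_2 − rank ∂_3 = (4 − 3) − 0 = 1, and there is no ∂_3, so H_2 ≅ Z.

(K is a triangulation of the 2-sphere S^2.)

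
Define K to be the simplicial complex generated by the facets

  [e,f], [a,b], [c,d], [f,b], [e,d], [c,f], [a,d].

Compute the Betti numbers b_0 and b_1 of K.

b_0 = 1, b_1 = 2.

K has 6 vertices, 7 edges.
rank ∂_0 = 0, rank ∂_1 = 5 ⇒ b_0 = 6 − 0 − 5 = 1; all invariant factors of ∂_1 are 1 so no torsion. So H_0 ≅ Z.
rank ∂_1 = 5, rank ∂_2 = 0 ⇒ b_1 = 7 − 5 − 0 = 2. So H_1 ≅ Z^2.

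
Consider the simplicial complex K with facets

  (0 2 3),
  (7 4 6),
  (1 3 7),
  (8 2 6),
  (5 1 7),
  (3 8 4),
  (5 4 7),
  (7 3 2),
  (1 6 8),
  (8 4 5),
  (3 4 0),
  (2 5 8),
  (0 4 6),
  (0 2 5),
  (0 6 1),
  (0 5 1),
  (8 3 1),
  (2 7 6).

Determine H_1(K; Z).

H_1 ≅ Z^2.

Take the total order 0 < 1 < 2 < 3 < 4 < 5 < 6 < 7 < 8 on the vertex set. Then K (dimension 2) consists of the simplices:

  0-simplices (9): [0], [1], [2], [3], [4], [5], [6], [7], [8]
  1-simplices (27): (27 of them)
  2-simplices (18): [0,1,5], [0,1,6], [0,2,3], [0,2,5], [0,3,4], [0,4,6], [1,3,7], [1,3,8], [1,5,7], [1,6,8], [2,3,7], [2,5,8], [2,6,7], [2,6,8], [3,4,8], [4,5,7], [4,5,8], [4,6,7]

Hence C_0 ≅ Z^9, C_1 ≅ Z^27, C_2 ≅ Z^18.

Boundary ∂_1: C_1 → C_0 maps an edge to its endpoints' difference, ∂[p,q] = q − p. For instance
  ∂[6,8] = [8] − [6].
This gives a 9×27 integer matrix of rank 8; reducing to Smith normal form yields diagonal entries (1,1,1,1,1,1,1,1).

Boundary ∂_2: C_2 → C_1 maps a triangle to the signed sum of its edges. For instance
  ∂[1,3,7] = [3,7] − [1,7] + [1,3],
  ∂[0,4,6] = [4,6] − [0,6] + [0,4].
As a 27×18 matrix over Z this has rank 17, with invariant factors (1,1,1,1,1,1,1,1,1,1,1,1,1,1,1,1,1).

Reading off H_k = ker ∂_k / im ∂_{k+1}:

  H_1: rank ker ∂_1 − rank ∂_2 = (27 − 8) − 17 = 2, and the invariant factors of ∂_2 are all 1, so H_1 = Z^2.

(K is a triangulation of the torus T^2.)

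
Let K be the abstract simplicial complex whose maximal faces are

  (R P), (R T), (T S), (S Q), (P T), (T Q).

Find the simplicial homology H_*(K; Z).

H_0 = Z,  H_1 = Z^2.

We work with the vertex ordering P < Q < R < S < T. The simplices of K, each written with vertices in increasing order, are:

  0-simplices (5): P, Q, R, S, T
  1-simplices (6): PR, PT, QS, QT, RT, ST

so the chain groups are C_0 ≅ Z^5, C_1 ≅ Z^6.

Boundary ∂_1: C_1 → C_0 is given by ∂[p,q] = [q] − [p]. For instance
  ∂QT = T − Q.
As a 5×6 matrix over Z this has rank 4, with invariant factors (1,1,1,1).

From H_k ≅ ker(∂_k) / im(∂_{k+1}) we obtain:

  H_0: rank C_0 − rank ∂_1 = 5 − 4 = 1, and the invariant factors of ∂_1 are all 1, so H_0 = Z.
  H_1: rank ker ∂_1 − rank ∂_2 = (6 − 4) − 0 = 2, and there is no ∂_2, so H_1 = Z^2.

(K is a triangulation of a wedge of 2 circles.)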